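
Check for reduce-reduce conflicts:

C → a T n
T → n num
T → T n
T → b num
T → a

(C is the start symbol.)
Yes — I9: [C → a T n .] vs [T → T n .]

A reduce-reduce conflict occurs when an LR(0) state has two complete items [A → α .] and [B → β .] — both call for a reduction, and with no lookahead the parser cannot choose between them.

Augment with C' → C and build the canonical LR(0) collection (I0 = CLOSURE({[C' → . C]}), then GOTO on every symbol after a dot until no new states appear). It has 10 states:
  I0: { [C → . a T n], [C' → . C] }  — shift
  I1: { [C' → C .] }  — accept
  I2: { [C → a . T n], [T → . T n], [T → . a], [T → . b num], [T → . n num] }  — shift
  I3: { [C → a T . n], [T → T . n] }  — shift
  I4: { [T → a .] }  — reduce
  I5: { [T → b . num] }  — shift
  I6: { [T → n . num] }  — shift
  I7: { [T → n num .] }  — reduce
  I8: { [T → b num .] }  — reduce
  I9: { [C → a T n .], [T → T n .] }  — 2 reduces

I9 contains complete items [C → a T n .], [T → T n .] — reduce-reduce conflict.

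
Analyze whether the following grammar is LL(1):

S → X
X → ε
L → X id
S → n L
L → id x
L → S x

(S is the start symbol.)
A grammar is LL(1) if for each non-terminal N with multiple productions, the predict sets of those productions are pairwise disjoint, where PREDICT(N → α) = (FIRST(α) \ {ε}) ∪ (FOLLOW(N) if α ⇒* ε).

Relevant sets:
  FIRST(X) = { ε }
  FIRST(S) = { 'n', ε }
  FOLLOW(S) = { $, 'x' }

For S:
  PREDICT(S → X) = { $, 'x' }
  PREDICT(S → n L) = { 'n' }
For L:
  PREDICT(L → X id) = { 'id' }
  PREDICT(L → id x) = { 'id' }
  PREDICT(L → S x) = { 'n', 'x' }
X has a single production, so nothing to check there.

Conflict found: Predict set conflict for L: { 'id' }
The grammar is NOT LL(1).

Answer: No. Predict set conflict for L: { 'id' }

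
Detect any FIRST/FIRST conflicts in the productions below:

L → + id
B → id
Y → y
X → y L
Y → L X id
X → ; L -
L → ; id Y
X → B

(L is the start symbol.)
No FIRST/FIRST conflicts.

A FIRST/FIRST conflict occurs when two productions N → α and N → β for the same non-terminal have FIRST(α) ∩ FIRST(β) ≠ ∅ (with ε ∈ FIRST of a nullable right-hand side, so two nullable alternatives also conflict).

FIRST sets of the non-terminals at (or reachable through a nullable prefix from) the front of some alternative:
  FIRST(L) = { '+', ';' }
  FIRST(B) = { 'id' }

Productions for L:
  L → + id: FIRST = { '+' }
  L → ; id Y: FIRST = { ';' }
Productions for Y:
  Y → y: FIRST = { 'y' }
  Y → L X id: FIRST = { '+', ';' }
Productions for X:
  X → y L: FIRST = { 'y' }
  X → ; L -: FIRST = { ';' }
  X → B: FIRST = { 'id' }
B has only one production, so no FIRST/FIRST conflict is possible there.

All alternatives of each non-terminal have pairwise disjoint FIRST sets.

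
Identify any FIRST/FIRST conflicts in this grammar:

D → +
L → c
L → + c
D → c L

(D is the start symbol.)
No FIRST/FIRST conflicts.

A FIRST/FIRST conflict occurs when two productions N → α and N → β for the same non-terminal have FIRST(α) ∩ FIRST(β) ≠ ∅ (with ε ∈ FIRST of a nullable right-hand side, so two nullable alternatives also conflict).

Productions for D:
  D → +: FIRST = { '+' }
  D → c L: FIRST = { 'c' }
Productions for L:
  L → c: FIRST = { 'c' }
  L → + c: FIRST = { '+' }

All alternatives of each non-terminal have pairwise disjoint FIRST sets.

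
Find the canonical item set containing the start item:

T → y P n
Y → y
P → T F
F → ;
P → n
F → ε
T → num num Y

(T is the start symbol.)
{ [T → . num num Y], [T → . y P n], [T' → . T] }

First, augment the grammar with T' → T
I₀ = CLOSURE({ [T' → . T] }):
  [T' → . T] has the dot before T: add [T → . y P n], [T → . num num Y]
No further items can be added.

I₀ = { [T → . num num Y], [T → . y P n], [T' → . T] }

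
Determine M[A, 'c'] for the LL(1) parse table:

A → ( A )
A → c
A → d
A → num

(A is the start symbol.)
A → c

To find M[A, 'c'], we find productions for A where 'c' is in the predict set (PREDICT(N → α) = (FIRST(α) \ {ε}) ∪ (FOLLOW(N) if α ⇒* ε)).

A → ( A ): PREDICT = { '(' }
A → c: PREDICT = { 'c' }
  'c' is in predict set, so this production goes in M[A, 'c']
A → d: PREDICT = { 'd' }
A → num: PREDICT = { 'num' }

M[A, 'c'] = A → c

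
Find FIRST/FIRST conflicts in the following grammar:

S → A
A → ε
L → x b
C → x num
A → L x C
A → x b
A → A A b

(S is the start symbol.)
A FIRST/FIRST conflict occurs when two productions N → α and N → β for the same non-terminal have FIRST(α) ∩ FIRST(β) ≠ ∅ (with ε ∈ FIRST of a nullable right-hand side, so two nullable alternatives also conflict).

FIRST sets of the non-terminals at (or reachable through a nullable prefix from) the front of some alternative:
  FIRST(L) = { 'x' }
  FIRST(A) = { 'b', 'x', ε }

Productions for A:
  A → ε: FIRST = { ε }
  A → L x C: FIRST = { 'x' }
  A → x b: FIRST = { 'x' }
  A → A A b: FIRST = { 'b', 'x' }
S, L, C have only one production, so no FIRST/FIRST conflict is possible there.

Conflict for A: A → L x C and A → x b
  Overlap: { 'x' }
Conflict for A: A → L x C and A → A A b
  Overlap: { 'x' }
Conflict for A: A → x b and A → A A b
  Overlap: { 'x' }

Answer: Yes. A → L x C / A → x b on { 'x' }; A → L x C / A → A A b on { 'x' }; A → x b / A → A A b on { 'x' }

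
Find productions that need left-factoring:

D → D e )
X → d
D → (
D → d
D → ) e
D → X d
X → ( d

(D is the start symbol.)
No, left-factoring is not needed

Left-factoring is needed when two productions for the same non-terminal
share a common prefix on the right-hand side.

Productions for D:
  D → D e )
  D → (
  D → d
  D → ) e
  D → X d
Productions for X:
  X → d
  X → ( d

No common prefixes found.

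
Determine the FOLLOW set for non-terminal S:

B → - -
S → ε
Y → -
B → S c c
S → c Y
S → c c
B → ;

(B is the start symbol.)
{ 'c' }

To compute FOLLOW(S), find every occurrence of S on a right-hand side N → α S β: add FIRST(β) \ {ε}, and if β is empty or nullable also add FOLLOW(N). Iterate to a fixed point.

In B → S c c: S is followed by c c, add FIRST(c c) \ {ε} = { 'c' }

Taking the union: FOLLOW(S) = { 'c' }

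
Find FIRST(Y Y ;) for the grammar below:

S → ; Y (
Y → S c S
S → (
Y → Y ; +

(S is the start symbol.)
{ '(', ';' }

FIRST sets of the non-terminals involved (from the grammar, by fixed-point iteration):
  FIRST(Y) = { '(', ';' }

To compute FIRST(Y Y ;), process the symbols left to right:
Symbol Y is a non-terminal. Add FIRST(Y) \ {ε} = { '(', ';' }
Y is not nullable (ε ∉ FIRST(Y)), so stop here.
FIRST(Y Y ;) = { '(', ';' }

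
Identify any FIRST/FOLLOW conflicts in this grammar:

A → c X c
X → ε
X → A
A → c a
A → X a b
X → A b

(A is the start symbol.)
Nullable non-terminals: X.
FIRST sets used below: FIRST(A) = { 'a', 'c' }

X: nullable alternative(s) X → ε; FOLLOW(X) = { 'a', 'c' }
  X → ε: FIRST \ {ε} = { } — this is the only nullable alternative, skip
  X → A: FIRST \ {ε} = { 'a', 'c' } — overlaps FOLLOW(X) on { 'a', 'c' }: CONFLICT
  X → A b: FIRST \ {ε} = { 'a', 'c' } — overlaps FOLLOW(X) on { 'a', 'c' }: CONFLICT

A has no nullable alternative, so no FIRST/FOLLOW check is needed there.

So the grammar has 2 FIRST/FOLLOW conflicts (marked CONFLICT above).

Answer: Yes. X → A with FOLLOW(X) on { 'a', 'c' }; X → A b with FOLLOW(X) on { 'a', 'c' }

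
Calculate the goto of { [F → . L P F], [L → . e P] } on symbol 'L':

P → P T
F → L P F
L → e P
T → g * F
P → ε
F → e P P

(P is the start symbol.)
GOTO(I, 'L') = CLOSURE({ [A → αX.β] : [A → α.Xβ] ∈ I, X = 'L' })

Items with dot before 'L', with the dot advanced:
  [F → . L P F] → [F → L . P F]
Closure of the advanced items:
  [F → L . P F] has the dot before P: add [P → . P T], [P → .]

GOTO = { [F → L . P F], [P → . P T], [P → .] }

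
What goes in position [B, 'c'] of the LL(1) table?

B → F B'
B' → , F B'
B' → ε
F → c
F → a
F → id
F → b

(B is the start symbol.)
To find M[B, 'c'], we find productions for B where 'c' is in the predict set (PREDICT(N → α) = (FIRST(α) \ {ε}) ∪ (FOLLOW(N) if α ⇒* ε)).

Relevant sets:
  FIRST(F) = { 'a', 'b', 'c', 'id' }

B → F B': PREDICT = { 'a', 'b', 'c', 'id' }
  'c' is in predict set, so this production goes in M[B, 'c']

M[B, 'c'] = B → F B'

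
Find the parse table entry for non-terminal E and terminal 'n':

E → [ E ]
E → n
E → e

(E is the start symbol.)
To find M[E, 'n'], we find productions for E where 'n' is in the predict set (PREDICT(N → α) = (FIRST(α) \ {ε}) ∪ (FOLLOW(N) if α ⇒* ε)).

E → [ E ]: PREDICT = { '[' }
E → n: PREDICT = { 'n' }
  'n' is in predict set, so this production goes in M[E, 'n']
E → e: PREDICT = { 'e' }

M[E, 'n'] = E → n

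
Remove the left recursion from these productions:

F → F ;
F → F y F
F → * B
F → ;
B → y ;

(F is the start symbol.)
F → * B F'
F → ; F'
F' → ; F'
F' → y F F'
F' → ε
B → y ;

F is directly left-recursive. The standard transformation for
  A → A α₁ | ... | A α_m | β₁ | ... | β_n
is
  A  → β₁ A' | ... | β_n A'
  A' → α₁ A' | ... | α_m A' | ε

F → * B becomes F → * B F'
F → ; becomes F → ; F'
F → F ; becomes F' → ; F'
F → F y F becomes F' → y F F'
Add F' → ε

Productions for other non-terminals are unchanged:
  B → y ;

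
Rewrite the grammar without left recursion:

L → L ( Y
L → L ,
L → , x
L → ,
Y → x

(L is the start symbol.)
L is directly left-recursive. The standard transformation for
  A → A α₁ | ... | A α_m | β₁ | ... | β_n
is
  A  → β₁ A' | ... | β_n A'
  A' → α₁ A' | ... | α_m A' | ε

L → , x becomes L → , x L'
L → , becomes L → , L'
L → L ( Y becomes L' → ( Y L'
L → L , becomes L' → , L'
Add L' → ε

Productions for other non-terminals are unchanged:
  Y → x

Resulting grammar:
L → , x L'
L → , L'
L' → ( Y L'
L' → , L'
L' → ε
Y → x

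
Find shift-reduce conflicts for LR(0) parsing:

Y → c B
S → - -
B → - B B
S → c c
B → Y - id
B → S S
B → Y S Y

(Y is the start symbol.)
A shift-reduce conflict occurs when an LR(0) state has both:
  - a complete (reduce) item [A → α .] (dot at the end), and
  - a shift item [B → β . c γ] (dot before a terminal).

Augment with Y' → Y and build the canonical LR(0) collection (I0 = CLOSURE({[Y' → . Y]}), then GOTO on every symbol after a dot until no new states appear). It has 21 states:
  I0: { [Y → . c B], [Y' → . Y] }  — shift
  I1: { [Y' → Y .] }  — accept
  I2: { [B → . - B B], [B → . S S], [B → . Y - id], [B → . Y S Y], [S → . - -], [S → . c c], [Y → . c B], [Y → c . B] }  — shift
  I3: { [B → - . B B], [B → . - B B], [B → . S S], [B → . Y - id], [B → . Y S Y], [S → - . -], [S → . - -], [S → . c c], [Y → . c B] }  — shift
  I4: { [Y → c B .] }  — reduce
  I5: { [B → S . S], [S → . - -], [S → . c c] }  — shift
  I6: { [B → Y . - id], [B → Y . S Y], [S → . - -], [S → . c c] }  — shift
  I7: { [B → . - B B], [B → . S S], [B → . Y - id], [B → . Y S Y], [S → . - -], [S → . c c], [S → c . c], [Y → . c B], [Y → c . B] }  — shift
  I8: { [B → . - B B], [B → . S S], [B → . Y - id], [B → . Y S Y], [S → . - -], [S → . c c], [S → c . c], [S → c c .], [Y → . c B], [Y → c . B] }  — shift, reduce
  I9: { [B → Y - . id], [S → - . -] }  — shift
  I10: { [B → Y S . Y], [Y → . c B] }  — shift
  I11: { [S → c . c] }  — shift
  I12: { [S → c c .] }  — reduce
  I13: { [B → Y S Y .] }  — reduce
  I14: { [S → - - .] }  — reduce
  I15: { [B → Y - id .] }  — reduce
  I16: { [S → - . -] }  — shift
  I17: { [B → S S .] }  — reduce
  I18: { [B → - . B B], [B → . - B B], [B → . S S], [B → . Y - id], [B → . Y S Y], [S → - - .], [S → - . -], [S → . - -], [S → . c c], [Y → . c B] }  — shift, reduce
  I19: { [B → - B . B], [B → . - B B], [B → . S S], [B → . Y - id], [B → . Y S Y], [S → . - -], [S → . c c], [Y → . c B] }  — shift
  I20: { [B → - B B .] }  — reduce

I8 contains reduce item [S → c c .] and shift items [B → . - B B], [S → . - -], [S → . c c], [S → c . c], [Y → . c B] — shift-reduce conflict.
I18 contains reduce item [S → - - .] and shift items [B → . - B B], [S → . - -], [S → - . -], [S → . c c], [Y → . c B] — shift-reduce conflict.

Answer: Yes — I8: [S → c c .] vs [B → . - B B]; I18: [S → - - .] vs [B → . - B B]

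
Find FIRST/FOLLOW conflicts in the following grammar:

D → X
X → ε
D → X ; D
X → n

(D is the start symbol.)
A FIRST/FOLLOW conflict occurs when a non-terminal N has a nullable alternative N → β (β ⇒* ε) and another alternative N → α with FIRST(α) ∩ FOLLOW(N) ≠ ∅: on such a lookahead the parser cannot decide between expanding α and letting N vanish via β.

Nullable non-terminals: D, X.
FIRST sets used below: FIRST(X) = { 'n', ε }

D: nullable alternative(s) D → X; FOLLOW(D) = { $ }
  D → X: FIRST \ {ε} = { 'n' } — this is the only nullable alternative, skip
  D → X ; D: FIRST \ {ε} = { ';', 'n' } — disjoint from FOLLOW(D)

X: nullable alternative(s) X → ε; FOLLOW(X) = { $, ';' }
  X → ε: FIRST \ {ε} = { } — this is the only nullable alternative, skip
  X → n: FIRST \ {ε} = { 'n' } — disjoint from FOLLOW(X)

No FIRST/FOLLOW conflicts found.

Answer: No FIRST/FOLLOW conflicts.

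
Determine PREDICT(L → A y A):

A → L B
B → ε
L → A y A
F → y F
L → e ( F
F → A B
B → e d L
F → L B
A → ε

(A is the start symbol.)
{ 'e', 'y' }

PREDICT(L → A y A) = (FIRST(RHS) \ {ε}) ∪ (FOLLOW(L) if ε ∈ FIRST(RHS), i.e. RHS ⇒* ε)
FIRST(A) = { 'e', 'y', ε }
FIRST(A y A) = { 'e', 'y' }
ε ∉ FIRST(A y A), so FOLLOW(L) is not added.
PREDICT(L → A y A) = { 'e', 'y' }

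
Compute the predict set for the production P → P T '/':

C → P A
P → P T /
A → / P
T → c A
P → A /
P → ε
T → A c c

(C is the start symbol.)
PREDICT(P → P T '/') = (FIRST(RHS) \ {ε}) ∪ (FOLLOW(P) if ε ∈ FIRST(RHS), i.e. RHS ⇒* ε)
FIRST(P) = { '/', 'c', ε }
FIRST(T) = { '/', 'c' }
FIRST(P T '/') = { '/', 'c' }
ε ∉ FIRST(P T '/'), so FOLLOW(P) is not added.
PREDICT(P → P T '/') = { '/', 'c' }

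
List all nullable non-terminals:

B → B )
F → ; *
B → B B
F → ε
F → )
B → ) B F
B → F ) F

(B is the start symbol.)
A non-terminal is nullable if it can derive ε (the empty string): either it has an ε-production, or it has a production whose right-hand side consists entirely of nullable non-terminals.

ε-productions: F → ε
So F is immediately nullable.
No further non-terminal can be added: every production for the remaining non-terminals contains a terminal or a non-nullable non-terminal.
Nullable = { 'F' }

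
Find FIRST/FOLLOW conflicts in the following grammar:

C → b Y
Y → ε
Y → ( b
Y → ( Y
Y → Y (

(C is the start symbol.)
A FIRST/FOLLOW conflict occurs when a non-terminal N has a nullable alternative N → β (β ⇒* ε) and another alternative N → α with FIRST(α) ∩ FOLLOW(N) ≠ ∅: on such a lookahead the parser cannot decide between expanding α and letting N vanish via β.

Nullable non-terminals: Y.
FIRST sets used below: FIRST(Y) = { '(', ε }

Y: nullable alternative(s) Y → ε; FOLLOW(Y) = { $, '(' }
  Y → ε: FIRST \ {ε} = { } — this is the only nullable alternative, skip
  Y → ( b: FIRST \ {ε} = { '(' } — overlaps FOLLOW(Y) on { '(' }: CONFLICT
  Y → ( Y: FIRST \ {ε} = { '(' } — overlaps FOLLOW(Y) on { '(' }: CONFLICT
  Y → Y (: FIRST \ {ε} = { '(' } — overlaps FOLLOW(Y) on { '(' }: CONFLICT

C has no nullable alternative, so no FIRST/FOLLOW check is needed there.

So the grammar has 3 FIRST/FOLLOW conflicts (marked CONFLICT above).

Answer: Yes. Y → '(' b with FOLLOW(Y) on { '(' }; Y → '(' Y with FOLLOW(Y) on { '(' }; Y → Y '(' with FOLLOW(Y) on { '(' }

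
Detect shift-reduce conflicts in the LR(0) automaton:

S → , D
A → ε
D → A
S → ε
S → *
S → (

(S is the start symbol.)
Yes — I0: [S → .] vs [S → . (]

A shift-reduce conflict occurs when an LR(0) state has both:
  - a complete (reduce) item [A → α .] (dot at the end), and
  - a shift item [B → β . c γ] (dot before a terminal).

Augment with S' → S and build the canonical LR(0) collection (I0 = CLOSURE({[S' → . S]}), then GOTO on every symbol after a dot until no new states appear). It has 7 states:
  I0: { [S → . (], [S → . *], [S → . , D], [S → .], [S' → . S] }  — shift, reduce
  I1: { [S → ( .] }  — reduce
  I2: { [S → * .] }  — reduce
  I3: { [A → .], [D → . A], [S → , . D] }  — reduce
  I4: { [S' → S .] }  — accept
  I5: { [D → A .] }  — reduce
  I6: { [S → , D .] }  — reduce

I0 contains reduce item [S → .] and shift items [S → . (], [S → . *], [S → . , D] — shift-reduce conflict.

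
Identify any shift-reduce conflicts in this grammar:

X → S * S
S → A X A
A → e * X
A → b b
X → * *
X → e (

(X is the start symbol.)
No shift-reduce conflicts

A shift-reduce conflict occurs when an LR(0) state has both:
  - a complete (reduce) item [A → α .] (dot at the end), and
  - a shift item [B → β . c γ] (dot before a terminal).

Augment with X' → X and build the canonical LR(0) collection (I0 = CLOSURE({[X' → . X]}), then GOTO on every symbol after a dot until no new states appear). It has 17 states:
  I0: { [A → . b b], [A → . e * X], [S → . A X A], [X → . * *], [X → . S * S], [X → . e (], [X' → . X] }  — shift
  I1: { [X → * . *] }  — shift
  I2: { [A → . b b], [A → . e * X], [S → . A X A], [S → A . X A], [X → . * *], [X → . S * S], [X → . e (] }  — shift
  I3: { [X → S . * S] }  — shift
  I4: { [X' → X .] }  — accept
  I5: { [A → b . b] }  — shift
  I6: { [A → e . * X], [X → e . (] }  — shift
  I7: { [X → e ( .] }  — reduce
  I8: { [A → . b b], [A → . e * X], [A → e * . X], [S → . A X A], [X → . * *], [X → . S * S], [X → . e (] }  — shift
  I9: { [A → e * X .] }  — reduce
  I10: { [A → b b .] }  — reduce
  I11: { [A → . b b], [A → . e * X], [S → . A X A], [X → S * . S] }  — shift
  I12: { [X → S * S .] }  — reduce
  I13: { [A → e . * X] }  — shift
  I14: { [A → . b b], [A → . e * X], [S → A X . A] }  — shift
  I15: { [S → A X A .] }  — reduce
  I16: { [X → * * .] }  — reduce

No state contains both a complete item and a shift item.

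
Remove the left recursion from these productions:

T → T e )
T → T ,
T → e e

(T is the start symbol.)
T is directly left-recursive. The standard transformation for
  A → A α₁ | ... | A α_m | β₁ | ... | β_n
is
  A  → β₁ A' | ... | β_n A'
  A' → α₁ A' | ... | α_m A' | ε

T → e e becomes T → e e T'
T → T e ) becomes T' → e ) T'
T → T , becomes T' → , T'
Add T' → ε

Resulting grammar:
T → e e T'
T' → e ) T'
T' → , T'
T' → ε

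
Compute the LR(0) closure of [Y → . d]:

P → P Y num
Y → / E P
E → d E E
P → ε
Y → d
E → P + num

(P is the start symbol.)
{ [Y → . d] }

Start with: [Y → . d]
The dot precedes the terminal d, so nothing is added.

CLOSURE = { [Y → . d] }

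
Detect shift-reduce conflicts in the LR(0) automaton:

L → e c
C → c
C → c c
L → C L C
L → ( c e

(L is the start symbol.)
Yes — I4: [C → c .] vs [C → c . c]

Augment with L' → L and build the canonical LR(0) collection (I0 = CLOSURE({[L' → . L]}), then GOTO on every symbol after a dot until no new states appear). It has 12 states:
  I0: { [C → . c c], [C → . c], [L → . ( c e], [L → . C L C], [L → . e c], [L' → . L] }  — shift
  I1: { [L → ( . c e] }  — shift
  I2: { [C → . c c], [C → . c], [L → . ( c e], [L → . C L C], [L → . e c], [L → C . L C] }  — shift
  I3: { [L' → L .] }  — accept
  I4: { [C → c . c], [C → c .] }  — shift, reduce
  I5: { [L → e . c] }  — shift
  I6: { [L → e c .] }  — reduce
  I7: { [C → c c .] }  — reduce
  I8: { [C → . c c], [C → . c], [L → C L . C] }  — shift
  I9: { [L → C L C .] }  — reduce
  I10: { [L → ( c . e] }  — shift
  I11: { [L → ( c e .] }  — reduce

I4 contains reduce item [C → c .] and shift item [C → c . c] — shift-reduce conflict.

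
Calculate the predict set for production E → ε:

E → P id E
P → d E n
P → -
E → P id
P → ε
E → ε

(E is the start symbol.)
PREDICT(E → ε) = (FIRST(RHS) \ {ε}) ∪ (FOLLOW(E) if ε ∈ FIRST(RHS), i.e. RHS ⇒* ε)
The right-hand side is ε (FIRST(ε) = { ε }), so the predict set is FOLLOW(E) = { $, 'n' }
PREDICT(E → ε) = { $, 'n' }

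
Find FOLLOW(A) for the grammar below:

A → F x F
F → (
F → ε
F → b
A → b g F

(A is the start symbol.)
{ $ }

To compute FOLLOW(A), find every occurrence of A on a right-hand side N → α A β: add FIRST(β) \ {ε}, and if β is empty or nullable also add FOLLOW(N). Iterate to a fixed point.

A is the start symbol, so $ ∈ FOLLOW(A).
A does not occur on any right-hand side.

Taking the union: FOLLOW(A) = { $ }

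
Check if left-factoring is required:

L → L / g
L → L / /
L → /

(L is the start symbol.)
Left-factoring is needed when two productions for the same non-terminal
share a common prefix on the right-hand side.

Productions for L:
  L → L / g
  L → L / /
  L → /

Found common prefix 'L /' in productions for L

Answer: Yes, L has productions with common prefix 'L /'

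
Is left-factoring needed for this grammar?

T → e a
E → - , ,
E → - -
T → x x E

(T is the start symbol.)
Left-factoring is needed when two productions for the same non-terminal
share a common prefix on the right-hand side.

Productions for T:
  T → e a
  T → x x E
Productions for E:
  E → - , ,
  E → - -

Found common prefix '-' in productions for E

Answer: Yes, E has productions with common prefix '-'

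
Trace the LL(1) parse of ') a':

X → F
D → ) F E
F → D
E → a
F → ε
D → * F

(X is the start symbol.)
Stack is shown with the top on the left.

Stack    Input  Action
----------------------
X $      ) a $  output X → F
F $      ) a $  output F → D
D $      ) a $  output D → ) F E
) F E $  ) a $  match ')'
F E $    a $    output F → ε
E $      a $    output E → a
a $      a $    match 'a'
$        $      accept

The string is accepted.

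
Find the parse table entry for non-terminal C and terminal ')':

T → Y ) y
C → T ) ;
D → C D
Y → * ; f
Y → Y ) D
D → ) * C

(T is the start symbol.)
To find M[C, ')'], we find productions for C where ')' is in the predict set (PREDICT(N → α) = (FIRST(α) \ {ε}) ∪ (FOLLOW(N) if α ⇒* ε)).

Relevant sets:
  FIRST(T) = { '*' }

C → T ) ;: PREDICT = { '*' }

M[C, ')'] is empty (no production applies)

Answer: Empty (error entry)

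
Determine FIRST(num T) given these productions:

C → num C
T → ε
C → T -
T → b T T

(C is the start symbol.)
{ 'num' }

To compute FIRST(num T), process the symbols left to right:
Symbol num is a terminal. Add 'num' and stop.
FIRST(num T) = { 'num' }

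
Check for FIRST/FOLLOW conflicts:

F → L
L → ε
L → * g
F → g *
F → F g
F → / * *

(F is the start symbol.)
Yes. F → g '*' with FOLLOW(F) on { 'g' }; F → F g with FOLLOW(F) on { 'g' }

A FIRST/FOLLOW conflict occurs when a non-terminal N has a nullable alternative N → β (β ⇒* ε) and another alternative N → α with FIRST(α) ∩ FOLLOW(N) ≠ ∅: on such a lookahead the parser cannot decide between expanding α and letting N vanish via β.

Nullable non-terminals: F, L.
FIRST sets used below: FIRST(L) = { '*', ε }, FIRST(F) = { '*', '/', 'g', ε }

F: nullable alternative(s) F → L; FOLLOW(F) = { $, 'g' }
  F → L: FIRST \ {ε} = { '*' } — this is the only nullable alternative, skip
  F → g *: FIRST \ {ε} = { 'g' } — overlaps FOLLOW(F) on { 'g' }: CONFLICT
  F → F g: FIRST \ {ε} = { '*', '/', 'g' } — overlaps FOLLOW(F) on { 'g' }: CONFLICT
  F → / * *: FIRST \ {ε} = { '/' } — disjoint from FOLLOW(F)

L: nullable alternative(s) L → ε; FOLLOW(L) = { $, 'g' }
  L → ε: FIRST \ {ε} = { } — this is the only nullable alternative, skip
  L → * g: FIRST \ {ε} = { '*' } — disjoint from FOLLOW(L)

So the grammar has 2 FIRST/FOLLOW conflicts (marked CONFLICT above).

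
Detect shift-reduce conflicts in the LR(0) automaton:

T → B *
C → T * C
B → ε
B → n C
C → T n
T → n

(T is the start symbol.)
A shift-reduce conflict occurs when an LR(0) state has both:
  - a complete (reduce) item [A → α .] (dot at the end), and
  - a shift item [B → β . c γ] (dot before a terminal).

Augment with T' → T and build the canonical LR(0) collection (I0 = CLOSURE({[T' → . T]}), then GOTO on every symbol after a dot until no new states appear). It has 10 states:
  I0: { [B → . n C], [B → .], [T → . B *], [T → . n], [T' → . T] }  — shift, reduce
  I1: { [T → B . *] }  — shift
  I2: { [T' → T .] }  — accept
  I3: { [B → . n C], [B → .], [B → n . C], [C → . T * C], [C → . T n], [T → . B *], [T → . n], [T → n .] }  — shift, 2 reduces
  I4: { [B → n C .] }  — reduce
  I5: { [C → T . * C], [C → T . n] }  — shift
  I6: { [B → . n C], [B → .], [C → . T * C], [C → . T n], [C → T * . C], [T → . B *], [T → . n] }  — shift, reduce
  I7: { [C → T n .] }  — reduce
  I8: { [C → T * C .] }  — reduce
  I9: { [T → B * .] }  — reduce

I0 contains reduce item [B → .] and shift items [B → . n C], [T → . n] — shift-reduce conflict.
I3 contains reduce items [B → .], [T → n .] and shift items [B → . n C], [T → . n] — shift-reduce conflict.
I6 contains reduce item [B → .] and shift items [B → . n C], [T → . n] — shift-reduce conflict.

Answer: Yes — I0: [B → .] vs [B → . n C]; I3: [B → .] vs [B → . n C]; I6: [B → .] vs [B → . n C]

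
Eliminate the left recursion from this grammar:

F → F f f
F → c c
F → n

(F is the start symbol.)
F → c c F'
F → n F'
F' → f f F'
F' → ε

F is directly left-recursive. The standard transformation for
  A → A α₁ | ... | A α_m | β₁ | ... | β_n
is
  A  → β₁ A' | ... | β_n A'
  A' → α₁ A' | ... | α_m A' | ε

F → c c becomes F → c c F'
F → n becomes F → n F'
F → F f f becomes F' → f f F'
Add F' → ε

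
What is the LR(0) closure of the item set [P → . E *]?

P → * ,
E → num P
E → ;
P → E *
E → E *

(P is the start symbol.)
{ [E → . ;], [E → . E *], [E → . num P], [P → . E *] }

Start with: [P → . E *]
  [P → . E *] has the dot before E: add [E → . num P], [E → . ;], [E → . E *]
No further items can be added.

CLOSURE = { [E → . ;], [E → . E *], [E → . num P], [P → . E *] }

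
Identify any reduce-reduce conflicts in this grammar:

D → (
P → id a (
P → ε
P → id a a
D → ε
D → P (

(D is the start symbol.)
Yes — I0: [D → .] vs [P → .]

Augment with D' → D and build the canonical LR(0) collection (I0 = CLOSURE({[D' → . D]}), then GOTO on every symbol after a dot until no new states appear). It has 9 states:
  I0: { [D → . (], [D → . P (], [D → .], [D' → . D], [P → . id a (], [P → . id a a], [P → .] }  — shift, 2 reduces
  I1: { [D → ( .] }  — reduce
  I2: { [D' → D .] }  — accept
  I3: { [D → P . (] }  — shift
  I4: { [P → id . a (], [P → id . a a] }  — shift
  I5: { [P → id a . (], [P → id a . a] }  — shift
  I6: { [P → id a ( .] }  — reduce
  I7: { [P → id a a .] }  — reduce
  I8: { [D → P ( .] }  — reduce

I0 contains complete items [D → .], [P → .] — reduce-reduce conflict.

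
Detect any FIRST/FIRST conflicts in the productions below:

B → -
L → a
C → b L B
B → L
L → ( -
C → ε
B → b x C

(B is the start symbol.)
FIRST sets of the non-terminals at (or reachable through a nullable prefix from) the front of some alternative:
  FIRST(L) = { '(', 'a' }

Productions for B:
  B → -: FIRST = { '-' }
  B → L: FIRST = { '(', 'a' }
  B → b x C: FIRST = { 'b' }
Productions for L:
  L → a: FIRST = { 'a' }
  L → ( -: FIRST = { '(' }
Productions for C:
  C → b L B: FIRST = { 'b' }
  C → ε: FIRST = { ε }

All alternatives of each non-terminal have pairwise disjoint FIRST sets.

Answer: No FIRST/FIRST conflicts.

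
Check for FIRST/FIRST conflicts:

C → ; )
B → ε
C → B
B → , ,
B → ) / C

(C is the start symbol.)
A FIRST/FIRST conflict occurs when two productions N → α and N → β for the same non-terminal have FIRST(α) ∩ FIRST(β) ≠ ∅ (with ε ∈ FIRST of a nullable right-hand side, so two nullable alternatives also conflict).

FIRST sets of the non-terminals at (or reachable through a nullable prefix from) the front of some alternative:
  FIRST(B) = { ')', ',', ε }

Productions for C:
  C → ; ): FIRST = { ';' }
  C → B: FIRST = { ')', ',', ε }
Productions for B:
  B → ε: FIRST = { ε }
  B → , ,: FIRST = { ',' }
  B → ) / C: FIRST = { ')' }

All alternatives of each non-terminal have pairwise disjoint FIRST sets.

Answer: No FIRST/FIRST conflicts.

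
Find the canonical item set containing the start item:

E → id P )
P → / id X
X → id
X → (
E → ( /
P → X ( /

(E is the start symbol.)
{ [E → . ( /], [E → . id P )], [E' → . E] }

First, augment the grammar with E' → E
I₀ = CLOSURE({ [E' → . E] }):
  [E' → . E] has the dot before E: add [E → . id P )], [E → . ( /]
No further items can be added.

I₀ = { [E → . ( /], [E → . id P )], [E' → . E] }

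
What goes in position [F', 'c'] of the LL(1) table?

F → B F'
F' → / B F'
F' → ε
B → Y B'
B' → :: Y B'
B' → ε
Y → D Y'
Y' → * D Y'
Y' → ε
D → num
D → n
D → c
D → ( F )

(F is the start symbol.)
To find M[F', 'c'], we find productions for F' where 'c' is in the predict set (PREDICT(N → α) = (FIRST(α) \ {ε}) ∪ (FOLLOW(N) if α ⇒* ε)).

Relevant sets:
  FOLLOW(F') = { $, ')' }

F' → / B F': PREDICT = { '/' }
F' → ε: PREDICT = { $, ')' }

M[F', 'c'] is empty (no production applies)

Answer: Empty (error entry)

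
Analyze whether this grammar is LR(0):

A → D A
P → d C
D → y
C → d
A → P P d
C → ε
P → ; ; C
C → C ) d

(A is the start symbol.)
Augment with A' → A and build the canonical LR(0) collection (I0 = CLOSURE({[A' → . A]}), then GOTO on every symbol after a dot until no new states appear). It has 16 states:
  I0: { [A → . D A], [A → . P P d], [A' → . A], [D → . y], [P → . ; ; C], [P → . d C] }  — shift
  I1: { [P → ; . ; C] }  — shift
  I2: { [A' → A .] }  — accept
  I3: { [A → . D A], [A → . P P d], [A → D . A], [D → . y], [P → . ; ; C], [P → . d C] }  — shift
  I4: { [A → P . P d], [P → . ; ; C], [P → . d C] }  — shift
  I5: { [C → . C ) d], [C → . d], [C → .], [P → d . C] }  — shift, reduce
  I6: { [D → y .] }  — reduce
  I7: { [C → C . ) d], [P → d C .] }  — shift, reduce
  I8: { [C → d .] }  — reduce
  I9: { [C → C ) . d] }  — shift
  I10: { [C → C ) d .] }  — reduce
  I11: { [A → P P . d] }  — shift
  I12: { [A → P P d .] }  — reduce
  I13: { [A → D A .] }  — reduce
  I14: { [C → . C ) d], [C → . d], [C → .], [P → ; ; . C] }  — shift, reduce
  I15: { [C → C . ) d], [P → ; ; C .] }  — shift, reduce

Conflict in state I5:
  Shift-reduce conflict between [C → .] and [C → . d]
So the grammar is NOT LR(0).

Answer: No. Shift-reduce conflict between [C → .] and [C → . d]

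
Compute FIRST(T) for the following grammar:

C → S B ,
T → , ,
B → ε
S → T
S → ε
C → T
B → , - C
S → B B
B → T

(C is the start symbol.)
{ ',' }

To compute FIRST(T), examine every production with T on the left-hand side, reading each right-hand side left to right until a non-nullable symbol is reached.

From T → , ,:
  - ',' is a terminal: add ',' and stop

Collecting: FIRST(T) = { ',' }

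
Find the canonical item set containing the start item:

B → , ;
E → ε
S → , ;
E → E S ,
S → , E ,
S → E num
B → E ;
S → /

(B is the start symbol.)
First, augment the grammar with B' → B
I₀ = CLOSURE({ [B' → . B] }):
  [B' → . B] has the dot before B: add [B → . , ;], [B → . E ;]
  [B → . E ;] has the dot before E: add [E → .], [E → . E S ,]
No further items can be added.

I₀ = { [B → . , ;], [B → . E ;], [B' → . B], [E → . E S ,], [E → .] }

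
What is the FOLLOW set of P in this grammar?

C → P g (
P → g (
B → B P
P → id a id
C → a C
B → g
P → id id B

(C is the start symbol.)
{ 'g', 'id' }

In C → P g (: P is followed by g '(', add FIRST(g '(') \ {ε} = { 'g' }
In B → B P: P is at the end, add FOLLOW(B)

The FOLLOW sets referred to above (computed the same way, to a fixed point):
  FOLLOW(B) = { 'g', 'id' }

Taking the union: FOLLOW(P) = { 'g', 'id' }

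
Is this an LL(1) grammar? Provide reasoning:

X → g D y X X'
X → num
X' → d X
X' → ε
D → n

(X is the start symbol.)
No. Predict set conflict for X': { 'd' }

A grammar is LL(1) if for each non-terminal N with multiple productions, the predict sets of those productions are pairwise disjoint, where PREDICT(N → α) = (FIRST(α) \ {ε}) ∪ (FOLLOW(N) if α ⇒* ε).

Relevant sets:
  FOLLOW(X') = { $, 'd' }

For X:
  PREDICT(X → g D y X X') = { 'g' }
  PREDICT(X → num) = { 'num' }
For X':
  PREDICT(X' → d X) = { 'd' }
  PREDICT(X' → ε) = { $, 'd' }
D has a single production, so nothing to check there.

Conflict found: Predict set conflict for X': { 'd' }
The grammar is NOT LL(1).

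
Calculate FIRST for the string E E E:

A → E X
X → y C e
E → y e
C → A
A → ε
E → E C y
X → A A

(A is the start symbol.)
FIRST sets of the non-terminals involved (from the grammar, by fixed-point iteration):
  FIRST(E) = { 'y' }

To compute FIRST(E E E), process the symbols left to right:
Symbol E is a non-terminal. Add FIRST(E) \ {ε} = { 'y' }
E is not nullable (ε ∉ FIRST(E)), so stop here.
FIRST(E E E) = { 'y' }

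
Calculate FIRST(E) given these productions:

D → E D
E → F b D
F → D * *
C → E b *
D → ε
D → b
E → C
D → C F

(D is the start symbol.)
To compute FIRST(E), examine every production with E on the left-hand side, reading each right-hand side left to right until a non-nullable symbol is reached.

FIRST sets of the other non-terminals involved (by the same procedure, iterated to a fixed point):
  FIRST(F) = { '*', 'b' }
  FIRST(C) = { '*', 'b' }

From E → F b D:
  - F is a non-terminal: add FIRST(F) \ {ε} = { '*', 'b' }
    F is not nullable, so stop
From E → C:
  - C is a non-terminal: add FIRST(C) \ {ε} = { '*', 'b' }
    C is not nullable, so stop

Collecting: FIRST(E) = { '*', 'b' }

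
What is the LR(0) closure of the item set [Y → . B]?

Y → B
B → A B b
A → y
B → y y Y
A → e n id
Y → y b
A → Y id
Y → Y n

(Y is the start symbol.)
Start with: [Y → . B]
  [Y → . B] has the dot before B: add [B → . A B b], [B → . y y Y]
  [B → . A B b] has the dot before A: add [A → . y], [A → . e n id], [A → . Y id]
  [A → . Y id] has the dot before Y: add [Y → . y b], [Y → . Y n]
No further items can be added.

CLOSURE = { [A → . Y id], [A → . e n id], [A → . y], [B → . A B b], [B → . y y Y], [Y → . B], [Y → . Y n], [Y → . y b] }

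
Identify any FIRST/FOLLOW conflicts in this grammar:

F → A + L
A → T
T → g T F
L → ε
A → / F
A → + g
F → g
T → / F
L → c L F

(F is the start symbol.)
A FIRST/FOLLOW conflict occurs when a non-terminal N has a nullable alternative N → β (β ⇒* ε) and another alternative N → α with FIRST(α) ∩ FOLLOW(N) ≠ ∅: on such a lookahead the parser cannot decide between expanding α and letting N vanish via β.

Nullable non-terminals: L.

L: nullable alternative(s) L → ε; FOLLOW(L) = { $, '+', '/', 'g' }
  L → ε: FIRST \ {ε} = { } — this is the only nullable alternative, skip
  L → c L F: FIRST \ {ε} = { 'c' } — disjoint from FOLLOW(L)

A, F, T have no nullable alternative, so no FIRST/FOLLOW check is needed there.

No FIRST/FOLLOW conflicts found.

Answer: No FIRST/FOLLOW conflicts.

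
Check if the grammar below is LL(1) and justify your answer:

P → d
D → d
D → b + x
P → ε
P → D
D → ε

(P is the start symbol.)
A grammar is LL(1) if for each non-terminal N with multiple productions, the predict sets of those productions are pairwise disjoint, where PREDICT(N → α) = (FIRST(α) \ {ε}) ∪ (FOLLOW(N) if α ⇒* ε).

Relevant sets:
  FIRST(D) = { 'b', 'd', ε }
  FOLLOW(P) = { $ }
  FOLLOW(D) = { $ }

For P:
  PREDICT(P → d) = { 'd' }
  PREDICT(P → ε) = { $ }
  PREDICT(P → D) = { $, 'b', 'd' }
For D:
  PREDICT(D → d) = { 'd' }
  PREDICT(D → b '+' x) = { 'b' }
  PREDICT(D → ε) = { $ }

Conflict found: Predict set conflict for P: { 'd' }
The grammar is NOT LL(1).

Answer: No. Predict set conflict for P: { 'd' }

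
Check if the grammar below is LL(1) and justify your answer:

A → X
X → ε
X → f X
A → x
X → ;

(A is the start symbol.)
A grammar is LL(1) if for each non-terminal N with multiple productions, the predict sets of those productions are pairwise disjoint, where PREDICT(N → α) = (FIRST(α) \ {ε}) ∪ (FOLLOW(N) if α ⇒* ε).

Relevant sets:
  FIRST(X) = { ';', 'f', ε }
  FOLLOW(A) = { $ }
  FOLLOW(X) = { $ }

For A:
  PREDICT(A → X) = { $, ';', 'f' }
  PREDICT(A → x) = { 'x' }
For X:
  PREDICT(X → ε) = { $ }
  PREDICT(X → f X) = { 'f' }
  PREDICT(X → ';') = { ';' }

All predict sets are disjoint. The grammar IS LL(1).

Answer: Yes, the grammar is LL(1).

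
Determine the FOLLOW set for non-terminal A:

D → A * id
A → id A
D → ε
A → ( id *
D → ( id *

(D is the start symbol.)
In D → A * id: A is followed by '*' id, add FIRST('*' id) \ {ε} = { '*' }
In A → id A: A is at the end; this adds FOLLOW(A) to itself — nothing new

Taking the union: FOLLOW(A) = { '*' }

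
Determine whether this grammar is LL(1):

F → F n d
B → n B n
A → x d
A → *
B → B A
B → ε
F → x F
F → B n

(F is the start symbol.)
No. Predict set conflict for F: { 'x' }

Relevant sets:
  FIRST(F) = { '*', 'n', 'x' }
  FIRST(B) = { '*', 'n', 'x', ε }
  FIRST(A) = { '*', 'x' }
  FOLLOW(B) = { '*', 'n', 'x' }

For F:
  PREDICT(F → F n d) = { '*', 'n', 'x' }
  PREDICT(F → x F) = { 'x' }
  PREDICT(F → B n) = { '*', 'n', 'x' }
For B:
  PREDICT(B → n B n) = { 'n' }
  PREDICT(B → B A) = { '*', 'n', 'x' }
  PREDICT(B → ε) = { '*', 'n', 'x' }
For A:
  PREDICT(A → x d) = { 'x' }
  PREDICT(A → '*') = { '*' }

Conflict found: Predict set conflict for F: { 'x' }
The grammar is NOT LL(1).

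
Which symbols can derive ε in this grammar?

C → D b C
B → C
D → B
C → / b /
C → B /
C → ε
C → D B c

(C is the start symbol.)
{ 'B', 'C', 'D' }

ε-productions: C → ε
So C is immediately nullable.
B → C: every symbol on the right is nullable, so B is nullable too.
D → B: every symbol on the right is nullable, so D is nullable too.
Every non-terminal is now nullable.
Nullable = { 'B', 'C', 'D' }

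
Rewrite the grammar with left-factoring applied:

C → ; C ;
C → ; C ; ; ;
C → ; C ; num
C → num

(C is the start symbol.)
Left-factoring transforms A → αβ₁ | αβ₂ into A → αA' and A' → β₁ | β₂
(α is the longest common prefix among the alternatives). Repeat until
no nonterminal has two alternatives with a common prefix.

Round 1: C has alternatives sharing prefix '; C ;'. Introduce C': C → ; C ; C'
  Add: C' → ε
  Add: C' → ; ;
  Add: C' → num

No remaining common prefixes — done.

Resulting grammar:
C → ; C ; C'
C' → ε
C' → ; ;
C' → num
C → num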